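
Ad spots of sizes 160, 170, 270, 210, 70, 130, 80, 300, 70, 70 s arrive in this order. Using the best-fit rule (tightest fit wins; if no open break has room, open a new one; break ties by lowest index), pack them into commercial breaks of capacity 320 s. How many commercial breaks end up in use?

6

  160 → break 1 (new)  [load 160/320]
  170 → break 2 (new)  [load 170/320]
  270 → break 3 (new)  [load 270/320]
  210 → break 4 (new)  [load 210/320]
  70 → break 4  [load 280/320]
  130 → break 2  [load 300/320]
  80 → break 1  [load 240/320]
  300 → break 5 (new)  [load 300/320]
  70 → break 1  [load 310/320]
  70 → break 6 (new)  [load 70/320]
6 commercial breaks opened.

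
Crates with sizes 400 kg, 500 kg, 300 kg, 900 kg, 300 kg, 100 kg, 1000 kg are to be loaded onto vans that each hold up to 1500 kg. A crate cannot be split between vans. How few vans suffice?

3

Total = 1000 + 900 + 500 + 400 + 300 + 300 + 100 = 3500 kg.
Lower bound: ⌈3500/1500⌉ = 3 vans.
A packing using 3 vans:
  van 1: 1000 + 500 = 1500
  van 2: 900 + 400 + 100 = 1400
  van 3: 300 + 300 = 600
This matches the lower bound, so 3 is optimal.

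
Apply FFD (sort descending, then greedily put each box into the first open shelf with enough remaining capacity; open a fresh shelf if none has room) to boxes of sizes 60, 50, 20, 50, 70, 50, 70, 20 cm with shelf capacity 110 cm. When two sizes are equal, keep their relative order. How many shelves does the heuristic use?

Sorted descending: 70, 70, 60, 50, 50, 50, 20, 20.
  70 → shelf 1 (new)  [load 70/110]
  70 → shelf 2 (new)  [load 70/110]
  60 → shelf 3 (new)  [load 60/110]
  50 → shelf 3  [load 110/110]
  50 → shelf 4 (new)  [load 50/110]
  50 → shelf 4  [load 100/110]
  20 → shelf 1  [load 90/110]
  20 → shelf 1  [load 110/110]
4 shelves opened.

4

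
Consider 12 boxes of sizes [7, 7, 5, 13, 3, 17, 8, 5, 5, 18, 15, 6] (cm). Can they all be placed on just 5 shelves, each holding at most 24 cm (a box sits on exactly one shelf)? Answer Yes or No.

A valid assignment using 5 shelves:
  shelf 1: 18 + 6 = 24
  shelf 2: 17 + 7 = 24
  shelf 3: 15 + 8 = 23
  shelf 4: 13 + 7 + 3 = 23
  shelf 5: 5 + 5 + 5 = 15
Every load is within 24 cm, so 5 shelves suffice.

Yes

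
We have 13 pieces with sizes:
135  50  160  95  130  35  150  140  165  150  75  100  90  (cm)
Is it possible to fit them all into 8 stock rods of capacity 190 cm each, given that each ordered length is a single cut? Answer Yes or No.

No

Total = 1475 cm; ⌈1475/190⌉ = 8.
The bound of 8 does not rule out 8, but exhaustive search shows no assignment into 8 stock rods of capacity 190 cm exists — the minimum is 9.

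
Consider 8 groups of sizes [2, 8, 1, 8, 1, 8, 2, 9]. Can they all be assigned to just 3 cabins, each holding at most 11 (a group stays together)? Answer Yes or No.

Total = 39; ⌈39/11⌉ = 4.
At least 4 cabins are required, but only 3 are allowed.

No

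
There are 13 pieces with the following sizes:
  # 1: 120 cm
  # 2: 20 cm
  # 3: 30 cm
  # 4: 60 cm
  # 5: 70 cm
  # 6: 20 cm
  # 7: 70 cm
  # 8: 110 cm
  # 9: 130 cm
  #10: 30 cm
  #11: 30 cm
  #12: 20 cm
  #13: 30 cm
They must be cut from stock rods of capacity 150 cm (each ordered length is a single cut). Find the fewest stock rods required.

Total = 130 + 120 + 110 + 70 + 70 + 60 + 30 + 30 + 30 + 30 + 20 + 20 + 20 = 740 cm.
Lower bound: ⌈740/150⌉ = 5 stock rods.
A packing using 5 stock rods:
  stock rod 1: 130 + 20 = 150
  stock rod 2: 120 + 30 = 150
  stock rod 3: 110 + 20 + 20 = 150
  stock rod 4: 70 + 70 = 140
  stock rod 5: 60 + 30 + 30 + 30 = 150
This matches the lower bound, so 5 is optimal.

5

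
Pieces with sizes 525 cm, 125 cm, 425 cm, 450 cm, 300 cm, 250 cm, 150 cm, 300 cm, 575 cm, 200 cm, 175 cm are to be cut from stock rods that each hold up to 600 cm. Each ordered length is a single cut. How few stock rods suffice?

Total = 575 + 525 + 450 + 425 + 300 + 300 + 250 + 200 + 175 + 150 + 125 = 3475 cm.
Lower bound: ⌈3475/600⌉ = 6 stock rods.
A packing using 6 stock rods:
  stock rod 1: 575 = 575
  stock rod 2: 525 = 525
  stock rod 3: 450 + 150 = 600
  stock rod 4: 425 + 175 = 600
  stock rod 5: 300 + 300 = 600
  stock rod 6: 250 + 200 + 125 = 575
This matches the lower bound, so 6 is optimal.

6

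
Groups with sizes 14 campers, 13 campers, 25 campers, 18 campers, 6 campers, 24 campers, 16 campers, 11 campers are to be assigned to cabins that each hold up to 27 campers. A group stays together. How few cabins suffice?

5

Total = 25 + 24 + 18 + 16 + 14 + 13 + 11 + 6 = 127 campers.
Lower bound: ⌈127/27⌉ = 5 cabins.
A packing using 5 cabins:
  cabin 1: 25 = 25
  cabin 2: 24 = 24
  cabin 3: 18 + 6 = 24
  cabin 4: 16 + 11 = 27
  cabin 5: 14 + 13 = 27
This matches the lower bound, so 5 is optimal.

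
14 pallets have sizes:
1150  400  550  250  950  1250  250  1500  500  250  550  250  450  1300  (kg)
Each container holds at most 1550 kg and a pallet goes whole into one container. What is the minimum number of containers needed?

Total = 1500 + 1300 + 1250 + 1150 + 950 + 550 + 550 + 500 + 450 + 400 + 250 + 250 + 250 + 250 = 9600 kg.
Lower bound: ⌈9600/1550⌉ = 7 containers.
A packing using 7 containers:
  container 1: 1500 = 1500
  container 2: 1300 + 250 = 1550
  container 3: 1250 + 250 = 1500
  container 4: 1150 + 400 = 1550
  container 5: 950 + 550 = 1500
  container 6: 550 + 500 + 450 = 1500
  container 7: 250 + 250 = 500
This matches the lower bound, so 7 is optimal.

7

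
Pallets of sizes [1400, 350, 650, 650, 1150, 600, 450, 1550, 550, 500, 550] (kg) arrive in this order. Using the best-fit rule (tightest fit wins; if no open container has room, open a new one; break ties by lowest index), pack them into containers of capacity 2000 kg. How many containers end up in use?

  1400 → container 1 (new)  [load 1400/2000]
  350 → container 1  [load 1750/2000]
  650 → container 2 (new)  [load 650/2000]
  650 → container 2  [load 1300/2000]
  1150 → container 3 (new)  [load 1150/2000]
  600 → container 2  [load 1900/2000]
  450 → container 3  [load 1600/2000]
  1550 → container 4 (new)  [load 1550/2000]
  550 → container 5 (new)  [load 550/2000]
  500 → container 5  [load 1050/2000]
  550 → container 5  [load 1600/2000]
5 containers opened.

5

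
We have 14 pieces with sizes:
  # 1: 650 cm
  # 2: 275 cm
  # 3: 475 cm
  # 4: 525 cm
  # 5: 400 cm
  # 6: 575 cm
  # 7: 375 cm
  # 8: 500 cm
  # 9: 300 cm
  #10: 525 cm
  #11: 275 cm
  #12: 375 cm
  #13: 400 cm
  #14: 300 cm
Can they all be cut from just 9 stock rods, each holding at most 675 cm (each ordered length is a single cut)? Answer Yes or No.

Total = 5950 cm; ⌈5950/675⌉ = 9.
10 pieces each exceed half the capacity and cannot share a stock rod, forcing at least 10 stock rods.
At least 10 stock rods are required, but only 9 are allowed.

No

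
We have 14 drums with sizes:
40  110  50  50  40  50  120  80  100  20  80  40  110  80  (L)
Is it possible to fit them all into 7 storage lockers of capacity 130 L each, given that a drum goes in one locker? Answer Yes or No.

Total = 970 L; ⌈970/130⌉ = 8.
At least 8 storage lockers are required, but only 7 are allowed.

No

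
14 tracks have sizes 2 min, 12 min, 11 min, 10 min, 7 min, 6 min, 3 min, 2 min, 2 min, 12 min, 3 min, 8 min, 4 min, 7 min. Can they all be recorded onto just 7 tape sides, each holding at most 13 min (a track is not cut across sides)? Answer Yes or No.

A valid assignment using 7 tape sides:
  side 1: 12 = 12
  side 2: 12 = 12
  side 3: 11 + 2 = 13
  side 4: 10 + 3 = 13
  side 5: 8 + 3 + 2 = 13
  side 6: 7 + 6 = 13
  side 7: 7 + 4 + 2 = 13
Every load is within 13 min, so 7 tape sides suffice.

Yes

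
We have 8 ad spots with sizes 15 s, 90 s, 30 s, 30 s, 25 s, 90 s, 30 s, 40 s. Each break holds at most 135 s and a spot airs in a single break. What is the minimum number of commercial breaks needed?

3

Total = 90 + 90 + 40 + 30 + 30 + 30 + 25 + 15 = 350 s.
Lower bound: ⌈350/135⌉ = 3 commercial breaks.
A packing using 3 commercial breaks:
  break 1: 90 + 40 = 130
  break 2: 90 + 30 + 15 = 135
  break 3: 30 + 30 + 25 = 85
This matches the lower bound, so 3 is optimal.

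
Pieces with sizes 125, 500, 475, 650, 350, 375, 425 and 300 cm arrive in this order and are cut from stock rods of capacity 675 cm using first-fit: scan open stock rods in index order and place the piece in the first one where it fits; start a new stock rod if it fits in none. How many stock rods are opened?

  125 → stock rod 1 (new)  [load 125/675]
  500 → stock rod 1  [load 625/675]
  475 → stock rod 2 (new)  [load 475/675]
  650 → stock rod 3 (new)  [load 650/675]
  350 → stock rod 4 (new)  [load 350/675]
  375 → stock rod 5 (new)  [load 375/675]
  425 → stock rod 6 (new)  [load 425/675]
  300 → stock rod 4  [load 650/675]
6 stock rods opened.

6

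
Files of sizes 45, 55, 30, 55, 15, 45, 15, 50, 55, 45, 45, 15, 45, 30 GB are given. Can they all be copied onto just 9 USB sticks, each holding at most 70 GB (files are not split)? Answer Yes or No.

No

Total = 545 GB; ⌈545/70⌉ = 8.
9 files each exceed half the capacity and cannot share a USB stick, forcing at least 9 USB sticks.
The bound of 9 does not rule out 9, but exhaustive search shows no assignment into 9 USB sticks of capacity 70 GB exists — the minimum is 10.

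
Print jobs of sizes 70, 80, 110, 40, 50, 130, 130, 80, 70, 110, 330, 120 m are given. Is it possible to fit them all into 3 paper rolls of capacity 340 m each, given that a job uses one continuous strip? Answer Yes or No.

Total = 1320 m; ⌈1320/340⌉ = 4.
At least 4 paper rolls are required, but only 3 are allowed.

No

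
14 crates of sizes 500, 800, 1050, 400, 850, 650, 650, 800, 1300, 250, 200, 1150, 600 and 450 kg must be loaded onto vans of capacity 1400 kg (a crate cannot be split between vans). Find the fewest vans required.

8

Total = 1300 + 1150 + 1050 + 850 + 800 + 800 + 650 + 650 + 600 + 500 + 450 + 400 + 250 + 200 = 9650 kg.
Lower bound: ⌈9650/1400⌉ = 7 vans.
A packing using 8 vans:
  van 1: 1300 = 1300
  van 2: 1150 + 250 = 1400
  van 3: 1050 + 200 = 1250
  van 4: 850 + 500 = 1350
  van 5: 800 + 600 = 1400
  van 6: 800 + 450 = 1250
  van 7: 650 + 650 = 1300
  van 8: 400 = 400
No arrangement into 7 vans stays within capacity, so 8 is optimal.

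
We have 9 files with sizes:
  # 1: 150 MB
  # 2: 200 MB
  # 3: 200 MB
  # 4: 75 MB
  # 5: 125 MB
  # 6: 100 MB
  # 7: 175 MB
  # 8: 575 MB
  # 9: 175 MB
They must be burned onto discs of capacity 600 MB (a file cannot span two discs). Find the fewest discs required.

Total = 575 + 200 + 200 + 175 + 175 + 150 + 125 + 100 + 75 = 1775 MB.
Lower bound: ⌈1775/600⌉ = 3 discs.
A packing using 3 discs:
  disc 1: 575 = 575
  disc 2: 200 + 200 + 125 + 75 = 600
  disc 3: 175 + 175 + 150 + 100 = 600
This matches the lower bound, so 3 is optimal.

3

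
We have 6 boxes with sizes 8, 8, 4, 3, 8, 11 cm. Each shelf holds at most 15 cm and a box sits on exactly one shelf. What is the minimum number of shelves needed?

Total = 11 + 8 + 8 + 8 + 4 + 3 = 42 cm.
Lower bound: ⌈42/15⌉ = 3 shelves.
Also, 4 boxes each exceed 15/2 cm, and no two of those can share a shelf, so at least 4 shelves are needed.
A packing using 4 shelves:
  shelf 1: 11 + 4 = 15
  shelf 2: 8 + 3 = 11
  shelf 3: 8 = 8
  shelf 4: 8 = 8
This matches the lower bound, so 4 is optimal.

4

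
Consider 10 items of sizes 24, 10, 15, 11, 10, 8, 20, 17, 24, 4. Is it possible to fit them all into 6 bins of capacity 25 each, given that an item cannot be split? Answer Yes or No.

A valid assignment using 6 bins:
  bin 1: 24 = 24
  bin 2: 24 = 24
  bin 3: 20 + 4 = 24
  bin 4: 17 + 8 = 25
  bin 5: 15 + 10 = 25
  bin 6: 11 + 10 = 21
Every load is within 25, so 6 bins suffice.

Yes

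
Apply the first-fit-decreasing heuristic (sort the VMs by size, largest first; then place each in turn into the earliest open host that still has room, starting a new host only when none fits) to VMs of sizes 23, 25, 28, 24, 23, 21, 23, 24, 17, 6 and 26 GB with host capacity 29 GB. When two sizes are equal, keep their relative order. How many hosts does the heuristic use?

Sorted descending: 28, 26, 25, 24, 24, 23, 23, 23, 21, 17, 6.
  28 → host 1 (new)  [load 28/29]
  26 → host 2 (new)  [load 26/29]
  25 → host 3 (new)  [load 25/29]
  24 → host 4 (new)  [load 24/29]
  24 → host 5 (new)  [load 24/29]
  23 → host 6 (new)  [load 23/29]
  23 → host 7 (new)  [load 23/29]
  23 → host 8 (new)  [load 23/29]
  21 → host 9 (new)  [load 21/29]
  17 → host 10 (new)  [load 17/29]
  6 → host 6  [load 29/29]
10 hosts opened.

10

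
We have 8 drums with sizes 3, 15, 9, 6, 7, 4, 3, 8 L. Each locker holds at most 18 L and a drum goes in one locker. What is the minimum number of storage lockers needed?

Total = 15 + 9 + 8 + 7 + 6 + 4 + 3 + 3 = 55 L.
Lower bound: ⌈55/18⌉ = 4 storage lockers.
A packing using 4 storage lockers:
  locker 1: 15 + 3 = 18
  locker 2: 9 + 8 = 17
  locker 3: 7 + 6 + 4 = 17
  locker 4: 3 = 3
This matches the lower bound, so 4 is optimal.

4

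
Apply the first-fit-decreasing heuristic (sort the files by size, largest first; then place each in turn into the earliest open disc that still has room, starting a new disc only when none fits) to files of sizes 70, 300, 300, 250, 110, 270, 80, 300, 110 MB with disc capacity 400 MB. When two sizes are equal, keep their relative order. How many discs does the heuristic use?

5

Sorted descending: 300, 300, 300, 270, 250, 110, 110, 80, 70.
  300 → disc 1 (new)  [load 300/400]
  300 → disc 2 (new)  [load 300/400]
  300 → disc 3 (new)  [load 300/400]
  270 → disc 4 (new)  [load 270/400]
  250 → disc 5 (new)  [load 250/400]
  110 → disc 4  [load 380/400]
  110 → disc 5  [load 360/400]
  80 → disc 1  [load 380/400]
  70 → disc 2  [load 370/400]
5 discs opened.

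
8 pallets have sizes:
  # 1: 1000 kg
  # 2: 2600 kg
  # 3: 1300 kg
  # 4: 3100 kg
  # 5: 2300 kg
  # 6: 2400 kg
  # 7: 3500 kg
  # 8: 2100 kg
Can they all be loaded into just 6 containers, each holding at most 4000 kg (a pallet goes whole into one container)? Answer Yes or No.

A valid assignment using 6 containers:
  container 1: 3500 = 3500
  container 2: 3100 = 3100
  container 3: 2600 + 1300 = 3900
  container 4: 2400 + 1000 = 3400
  container 5: 2300 = 2300
  container 6: 2100 = 2100
Every load is within 4000 kg, so 6 containers suffice.

Yes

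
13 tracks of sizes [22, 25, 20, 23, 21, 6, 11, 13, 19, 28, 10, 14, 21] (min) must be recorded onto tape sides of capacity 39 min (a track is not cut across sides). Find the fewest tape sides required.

Total = 28 + 25 + 23 + 22 + 21 + 21 + 20 + 19 + 14 + 13 + 11 + 10 + 6 = 233 min.
Lower bound: ⌈233/39⌉ = 6 tape sides.
Also, 7 tracks each exceed 39/2 min, and no two of those can share a side, so at least 7 tape sides are needed.
A packing using 7 tape sides:
  side 1: 28 + 11 = 39
  side 2: 25 + 14 = 39
  side 3: 23 + 13 = 36
  side 4: 22 + 10 + 6 = 38
  side 5: 21 = 21
  side 6: 21 = 21
  side 7: 20 + 19 = 39
This matches the lower bound, so 7 is optimal.

7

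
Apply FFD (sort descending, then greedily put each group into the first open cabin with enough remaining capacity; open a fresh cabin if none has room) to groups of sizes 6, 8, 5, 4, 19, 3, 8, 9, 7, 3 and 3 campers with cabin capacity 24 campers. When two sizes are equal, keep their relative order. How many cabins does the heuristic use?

4

Sorted descending: 19, 9, 8, 8, 7, 6, 5, 4, 3, 3, 3.
  19 → cabin 1 (new)  [load 19/24]
  9 → cabin 2 (new)  [load 9/24]
  8 → cabin 2  [load 17/24]
  8 → cabin 3 (new)  [load 8/24]
  7 → cabin 2  [load 24/24]
  6 → cabin 3  [load 14/24]
  5 → cabin 1  [load 24/24]
  4 → cabin 3  [load 18/24]
  3 → cabin 3  [load 21/24]
  3 → cabin 3  [load 24/24]
  3 → cabin 4 (new)  [load 3/24]
4 cabins opened.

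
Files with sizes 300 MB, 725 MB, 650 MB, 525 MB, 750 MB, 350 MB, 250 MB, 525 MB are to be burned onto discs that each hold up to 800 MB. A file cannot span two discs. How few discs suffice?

Total = 750 + 725 + 650 + 525 + 525 + 350 + 300 + 250 = 4075 MB.
Lower bound: ⌈4075/800⌉ = 6 discs.
A packing using 6 discs:
  disc 1: 750 = 750
  disc 2: 725 = 725
  disc 3: 650 = 650
  disc 4: 525 + 250 = 775
  disc 5: 525 = 525
  disc 6: 350 + 300 = 650
This matches the lower bound, so 6 is optimal.

6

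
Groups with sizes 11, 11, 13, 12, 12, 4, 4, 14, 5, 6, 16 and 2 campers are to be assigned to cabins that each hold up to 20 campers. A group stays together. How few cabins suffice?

7

Total = 16 + 14 + 13 + 12 + 12 + 11 + 11 + 6 + 5 + 4 + 4 + 2 = 110 campers.
Lower bound: ⌈110/20⌉ = 6 cabins.
Also, 7 groups each exceed 10 campers, and no two of those can share a cabin, so at least 7 cabins are needed.
A packing using 7 cabins:
  cabin 1: 16 + 4 = 20
  cabin 2: 14 + 6 = 20
  cabin 3: 13 + 5 + 2 = 20
  cabin 4: 12 + 4 = 16
  cabin 5: 12 = 12
  cabin 6: 11 = 11
  cabin 7: 11 = 11
This matches the lower bound, so 7 is optimal.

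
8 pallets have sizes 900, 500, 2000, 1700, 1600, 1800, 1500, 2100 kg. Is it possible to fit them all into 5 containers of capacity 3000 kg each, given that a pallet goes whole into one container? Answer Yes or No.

No

Total = 12100 kg; ⌈12100/3000⌉ = 5.
The bound of 5 does not rule out 5, but exhaustive search shows no assignment into 5 containers of capacity 3000 kg exists — the minimum is 6.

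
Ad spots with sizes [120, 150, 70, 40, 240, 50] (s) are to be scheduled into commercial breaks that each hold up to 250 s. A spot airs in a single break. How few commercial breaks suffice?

Total = 240 + 150 + 120 + 70 + 50 + 40 = 670 s.
Lower bound: ⌈670/250⌉ = 3 commercial breaks.
A packing using 3 commercial breaks:
  break 1: 240 = 240
  break 2: 150 + 70 = 220
  break 3: 120 + 50 + 40 = 210
This matches the lower bound, so 3 is optimal.

3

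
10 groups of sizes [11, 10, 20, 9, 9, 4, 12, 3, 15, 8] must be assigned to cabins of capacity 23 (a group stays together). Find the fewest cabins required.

Total = 20 + 15 + 12 + 11 + 10 + 9 + 9 + 8 + 4 + 3 = 101.
Lower bound: ⌈101/23⌉ = 5 cabins.
A packing using 5 cabins:
  cabin 1: 20 + 3 = 23
  cabin 2: 15 + 8 = 23
  cabin 3: 12 + 11 = 23
  cabin 4: 10 + 9 + 4 = 23
  cabin 5: 9 = 9
This matches the lower bound, so 5 is optimal.

5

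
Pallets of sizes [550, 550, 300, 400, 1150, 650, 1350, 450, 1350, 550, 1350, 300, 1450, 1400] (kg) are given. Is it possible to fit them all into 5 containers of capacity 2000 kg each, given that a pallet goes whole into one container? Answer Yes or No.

No

Total = 11800 kg; ⌈11800/2000⌉ = 6.
At least 6 containers are required, but only 5 are allowed.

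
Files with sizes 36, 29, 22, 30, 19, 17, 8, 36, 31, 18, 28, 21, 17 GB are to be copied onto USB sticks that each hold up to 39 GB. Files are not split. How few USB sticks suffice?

9

Total = 36 + 36 + 31 + 30 + 29 + 28 + 22 + 21 + 19 + 18 + 17 + 17 + 8 = 312 GB.
Lower bound: ⌈312/39⌉ = 8 USB sticks.
A packing using 9 USB sticks:
  USB stick 1: 36 = 36
  USB stick 2: 36 = 36
  USB stick 3: 31 + 8 = 39
  USB stick 4: 30 = 30
  USB stick 5: 29 = 29
  USB stick 6: 28 = 28
  USB stick 7: 22 + 17 = 39
  USB stick 8: 21 + 18 = 39
  USB stick 9: 19 + 17 = 36
No arrangement into 8 USB sticks stays within capacity, so 9 is optimal.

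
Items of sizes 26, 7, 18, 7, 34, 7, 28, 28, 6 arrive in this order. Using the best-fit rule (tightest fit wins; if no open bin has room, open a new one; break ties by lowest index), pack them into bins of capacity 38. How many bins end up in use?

  26 → bin 1 (new)  [load 26/38]
  7 → bin 1  [load 33/38]
  18 → bin 2 (new)  [load 18/38]
  7 → bin 2  [load 25/38]
  34 → bin 3 (new)  [load 34/38]
  7 → bin 2  [load 32/38]
  28 → bin 4 (new)  [load 28/38]
  28 → bin 5 (new)  [load 28/38]
  6 → bin 2  [load 38/38]
5 bins opened.

5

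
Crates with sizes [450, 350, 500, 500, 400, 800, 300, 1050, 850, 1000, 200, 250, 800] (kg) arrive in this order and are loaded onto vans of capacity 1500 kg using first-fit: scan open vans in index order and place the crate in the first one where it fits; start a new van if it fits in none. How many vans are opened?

  450 → van 1 (new)  [load 450/1500]
  350 → van 1  [load 800/1500]
  500 → van 1  [load 1300/1500]
  500 → van 2 (new)  [load 500/1500]
  400 → van 2  [load 900/1500]
  800 → van 3 (new)  [load 800/1500]
  300 → van 2  [load 1200/1500]
  1050 → van 4 (new)  [load 1050/1500]
  850 → van 5 (new)  [load 850/1500]
  1000 → van 6 (new)  [load 1000/1500]
  200 → van 1  [load 1500/1500]
  250 → van 2  [load 1450/1500]
  800 → van 7 (new)  [load 800/1500]
7 vans opened.

7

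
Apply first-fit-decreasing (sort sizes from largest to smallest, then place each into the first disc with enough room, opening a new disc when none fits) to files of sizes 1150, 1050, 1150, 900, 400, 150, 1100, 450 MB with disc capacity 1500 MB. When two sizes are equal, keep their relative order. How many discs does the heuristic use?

Sorted descending: 1150, 1150, 1100, 1050, 900, 450, 400, 150.
  1150 → disc 1 (new)  [load 1150/1500]
  1150 → disc 2 (new)  [load 1150/1500]
  1100 → disc 3 (new)  [load 1100/1500]
  1050 → disc 4 (new)  [load 1050/1500]
  900 → disc 5 (new)  [load 900/1500]
  450 → disc 4  [load 1500/1500]
  400 → disc 3  [load 1500/1500]
  150 → disc 1  [load 1300/1500]
5 discs opened.

5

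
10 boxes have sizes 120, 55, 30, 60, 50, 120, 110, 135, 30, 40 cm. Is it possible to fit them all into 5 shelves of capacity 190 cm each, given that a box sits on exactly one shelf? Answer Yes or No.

A valid assignment using 4 shelves:
  shelf 1: 135 + 55 = 190
  shelf 2: 120 + 60 = 180
  shelf 3: 120 + 40 + 30 = 190
  shelf 4: 110 + 50 + 30 = 190
That uses only 4 ≤ 5, so 5 shelves are enough.

Yes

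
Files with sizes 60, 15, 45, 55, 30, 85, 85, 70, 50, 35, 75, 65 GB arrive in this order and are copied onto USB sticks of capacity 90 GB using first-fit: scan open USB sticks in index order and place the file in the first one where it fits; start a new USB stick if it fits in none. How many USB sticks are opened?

  60 → USB stick 1 (new)  [load 60/90]
  15 → USB stick 1  [load 75/90]
  45 → USB stick 2 (new)  [load 45/90]
  55 → USB stick 3 (new)  [load 55/90]
  30 → USB stick 2  [load 75/90]
  85 → USB stick 4 (new)  [load 85/90]
  85 → USB stick 5 (new)  [load 85/90]
  70 → USB stick 6 (new)  [load 70/90]
  50 → USB stick 7 (new)  [load 50/90]
  35 → USB stick 3  [load 90/90]
  75 → USB stick 8 (new)  [load 75/90]
  65 → USB stick 9 (new)  [load 65/90]
9 USB sticks opened.

9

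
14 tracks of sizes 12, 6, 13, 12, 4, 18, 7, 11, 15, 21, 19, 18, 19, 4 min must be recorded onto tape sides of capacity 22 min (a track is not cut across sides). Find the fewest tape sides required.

Total = 21 + 19 + 19 + 18 + 18 + 15 + 13 + 12 + 12 + 11 + 7 + 6 + 4 + 4 = 179 min.
Lower bound: ⌈179/22⌉ = 9 tape sides.
A packing using 10 tape sides:
  side 1: 21 = 21
  side 2: 19 = 19
  side 3: 19 = 19
  side 4: 18 + 4 = 22
  side 5: 18 + 4 = 22
  side 6: 15 + 7 = 22
  side 7: 13 + 6 = 19
  side 8: 12 = 12
  side 9: 12 = 12
  side 10: 11 = 11
No arrangement into 9 tape sides stays within capacity, so 10 is optimal.

10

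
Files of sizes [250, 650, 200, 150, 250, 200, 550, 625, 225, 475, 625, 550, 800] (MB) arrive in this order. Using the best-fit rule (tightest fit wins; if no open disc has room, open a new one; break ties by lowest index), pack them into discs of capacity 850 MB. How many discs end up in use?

  250 → disc 1 (new)  [load 250/850]
  650 → disc 2 (new)  [load 650/850]
  200 → disc 2  [load 850/850]
  150 → disc 1  [load 400/850]
  250 → disc 1  [load 650/850]
  200 → disc 1  [load 850/850]
  550 → disc 3 (new)  [load 550/850]
  625 → disc 4 (new)  [load 625/850]
  225 → disc 4  [load 850/850]
  475 → disc 5 (new)  [load 475/850]
  625 → disc 6 (new)  [load 625/850]
  550 → disc 7 (new)  [load 550/850]
  800 → disc 8 (new)  [load 800/850]
8 discs opened.

8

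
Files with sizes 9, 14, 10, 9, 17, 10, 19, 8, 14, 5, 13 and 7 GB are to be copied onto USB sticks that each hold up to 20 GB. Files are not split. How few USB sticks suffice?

Total = 19 + 17 + 14 + 14 + 13 + 10 + 10 + 9 + 9 + 8 + 7 + 5 = 135 GB.
Lower bound: ⌈135/20⌉ = 7 USB sticks.
A packing using 8 USB sticks:
  USB stick 1: 19 = 19
  USB stick 2: 17 = 17
  USB stick 3: 14 + 5 = 19
  USB stick 4: 14 = 14
  USB stick 5: 13 + 7 = 20
  USB stick 6: 10 + 10 = 20
  USB stick 7: 9 + 9 = 18
  USB stick 8: 8 = 8
No arrangement into 7 USB sticks stays within capacity, so 8 is optimal.

8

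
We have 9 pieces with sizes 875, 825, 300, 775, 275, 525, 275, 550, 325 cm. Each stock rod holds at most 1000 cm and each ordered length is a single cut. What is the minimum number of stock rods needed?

6

Total = 875 + 825 + 775 + 550 + 525 + 325 + 300 + 275 + 275 = 4725 cm.
Lower bound: ⌈4725/1000⌉ = 5 stock rods.
A packing using 6 stock rods:
  stock rod 1: 875 = 875
  stock rod 2: 825 = 825
  stock rod 3: 775 = 775
  stock rod 4: 550 + 325 = 875
  stock rod 5: 525 + 300 = 825
  stock rod 6: 275 + 275 = 550
No arrangement into 5 stock rods stays within capacity, so 6 is optimal.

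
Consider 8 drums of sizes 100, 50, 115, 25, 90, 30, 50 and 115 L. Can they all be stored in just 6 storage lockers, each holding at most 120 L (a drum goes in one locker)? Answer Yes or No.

Yes

A valid assignment using 6 storage lockers:
  locker 1: 115 = 115
  locker 2: 115 = 115
  locker 3: 100 = 100
  locker 4: 90 + 30 = 120
  locker 5: 50 + 50 = 100
  locker 6: 25 = 25
Every load is within 120 L, so 6 storage lockers suffice.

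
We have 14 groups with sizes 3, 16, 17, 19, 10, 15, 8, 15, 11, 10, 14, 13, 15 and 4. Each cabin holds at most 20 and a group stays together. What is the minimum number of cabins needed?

10

Total = 19 + 17 + 16 + 15 + 15 + 15 + 14 + 13 + 11 + 10 + 10 + 8 + 4 + 3 = 170.
Lower bound: ⌈170/20⌉ = 9 cabins.
A packing using 10 cabins:
  cabin 1: 19 = 19
  cabin 2: 17 + 3 = 20
  cabin 3: 16 + 4 = 20
  cabin 4: 15 = 15
  cabin 5: 15 = 15
  cabin 6: 15 = 15
  cabin 7: 14 = 14
  cabin 8: 13 = 13
  cabin 9: 11 + 8 = 19
  cabin 10: 10 + 10 = 20
No arrangement into 9 cabins stays within capacity, so 10 is optimal.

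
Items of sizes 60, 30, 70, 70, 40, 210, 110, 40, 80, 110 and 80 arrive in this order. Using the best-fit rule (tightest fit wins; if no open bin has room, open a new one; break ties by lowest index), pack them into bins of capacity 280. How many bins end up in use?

4

  60 → bin 1 (new)  [load 60/280]
  30 → bin 1  [load 90/280]
  70 → bin 1  [load 160/280]
  70 → bin 1  [load 230/280]
  40 → bin 1  [load 270/280]
  210 → bin 2 (new)  [load 210/280]
  110 → bin 3 (new)  [load 110/280]
  40 → bin 2  [load 250/280]
  80 → bin 3  [load 190/280]
  110 → bin 4 (new)  [load 110/280]
  80 → bin 3  [load 270/280]
4 bins opened.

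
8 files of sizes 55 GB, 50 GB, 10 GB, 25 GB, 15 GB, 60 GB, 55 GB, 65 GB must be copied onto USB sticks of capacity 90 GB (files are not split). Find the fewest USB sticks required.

5

Total = 65 + 60 + 55 + 55 + 50 + 25 + 15 + 10 = 335 GB.
Lower bound: ⌈335/90⌉ = 4 USB sticks.
Also, 5 files each exceed 45 GB, and no two of those can share a USB stick, so at least 5 USB sticks are needed.
A packing using 5 USB sticks:
  USB stick 1: 65 + 25 = 90
  USB stick 2: 60 + 15 + 10 = 85
  USB stick 3: 55 = 55
  USB stick 4: 55 = 55
  USB stick 5: 50 = 50
This matches the lower bound, so 5 is optimal.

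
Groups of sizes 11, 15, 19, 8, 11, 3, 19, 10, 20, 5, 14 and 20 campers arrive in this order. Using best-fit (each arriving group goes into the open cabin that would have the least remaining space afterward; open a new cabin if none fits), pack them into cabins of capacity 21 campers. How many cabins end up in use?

8

  11 → cabin 1 (new)  [load 11/21]
  15 → cabin 2 (new)  [load 15/21]
  19 → cabin 3 (new)  [load 19/21]
  8 → cabin 1  [load 19/21]
  11 → cabin 4 (new)  [load 11/21]
  3 → cabin 2  [load 18/21]
  19 → cabin 5 (new)  [load 19/21]
  10 → cabin 4  [load 21/21]
  20 → cabin 6 (new)  [load 20/21]
  5 → cabin 7 (new)  [load 5/21]
  14 → cabin 7  [load 19/21]
  20 → cabin 8 (new)  [load 20/21]
8 cabins opened.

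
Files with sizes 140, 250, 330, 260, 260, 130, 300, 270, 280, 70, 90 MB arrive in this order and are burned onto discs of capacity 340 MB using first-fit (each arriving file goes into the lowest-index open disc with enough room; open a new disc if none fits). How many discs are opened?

  140 → disc 1 (new)  [load 140/340]
  250 → disc 2 (new)  [load 250/340]
  330 → disc 3 (new)  [load 330/340]
  260 → disc 4 (new)  [load 260/340]
  260 → disc 5 (new)  [load 260/340]
  130 → disc 1  [load 270/340]
  300 → disc 6 (new)  [load 300/340]
  270 → disc 7 (new)  [load 270/340]
  280 → disc 8 (new)  [load 280/340]
  70 → disc 1  [load 340/340]
  90 → disc 2  [load 340/340]
8 discs opened.

8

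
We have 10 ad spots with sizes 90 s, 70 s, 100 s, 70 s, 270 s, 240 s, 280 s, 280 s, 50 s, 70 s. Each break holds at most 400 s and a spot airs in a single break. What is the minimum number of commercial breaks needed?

4

Total = 280 + 280 + 270 + 240 + 100 + 90 + 70 + 70 + 70 + 50 = 1520 s.
Lower bound: ⌈1520/400⌉ = 4 commercial breaks.
A packing using 4 commercial breaks:
  break 1: 280 + 100 = 380
  break 2: 280 + 90 = 370
  break 3: 270 + 70 + 50 = 390
  break 4: 240 + 70 + 70 = 380
This matches the lower bound, so 4 is optimal.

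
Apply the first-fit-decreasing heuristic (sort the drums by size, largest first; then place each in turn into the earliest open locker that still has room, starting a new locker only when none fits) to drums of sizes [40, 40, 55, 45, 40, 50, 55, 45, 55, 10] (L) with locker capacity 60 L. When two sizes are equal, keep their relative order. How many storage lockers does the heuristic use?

Sorted descending: 55, 55, 55, 50, 45, 45, 40, 40, 40, 10.
  55 → locker 1 (new)  [load 55/60]
  55 → locker 2 (new)  [load 55/60]
  55 → locker 3 (new)  [load 55/60]
  50 → locker 4 (new)  [load 50/60]
  45 → locker 5 (new)  [load 45/60]
  45 → locker 6 (new)  [load 45/60]
  40 → locker 7 (new)  [load 40/60]
  40 → locker 8 (new)  [load 40/60]
  40 → locker 9 (new)  [load 40/60]
  10 → locker 4  [load 60/60]
9 storage lockers opened.

9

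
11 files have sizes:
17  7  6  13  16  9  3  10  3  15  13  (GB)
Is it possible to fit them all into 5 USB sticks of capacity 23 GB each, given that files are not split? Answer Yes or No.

A valid assignment using 5 USB sticks:
  USB stick 1: 17 + 6 = 23
  USB stick 2: 16 + 7 = 23
  USB stick 3: 15 + 3 + 3 = 21
  USB stick 4: 13 + 10 = 23
  USB stick 5: 13 + 9 = 22
Every load is within 23 GB, so 5 USB sticks suffice.

Yes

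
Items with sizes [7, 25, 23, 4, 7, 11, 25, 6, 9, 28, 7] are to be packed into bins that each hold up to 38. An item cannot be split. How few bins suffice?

Total = 28 + 25 + 25 + 23 + 11 + 9 + 7 + 7 + 7 + 6 + 4 = 152.
Lower bound: ⌈152/38⌉ = 4 bins.
A packing using 5 bins:
  bin 1: 28 + 9 = 37
  bin 2: 25 + 11 = 36
  bin 3: 25 + 7 + 6 = 38
  bin 4: 23 + 7 + 7 = 37
  bin 5: 4 = 4
No arrangement into 4 bins stays within capacity, so 5 is optimal.

5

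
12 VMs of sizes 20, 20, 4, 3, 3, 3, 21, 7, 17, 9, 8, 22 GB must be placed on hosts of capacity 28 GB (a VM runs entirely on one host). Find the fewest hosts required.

5

Total = 22 + 21 + 20 + 20 + 17 + 9 + 8 + 7 + 4 + 3 + 3 + 3 = 137 GB.
Lower bound: ⌈137/28⌉ = 5 hosts.
A packing using 5 hosts:
  host 1: 22 + 3 + 3 = 28
  host 2: 21 + 7 = 28
  host 3: 20 + 8 = 28
  host 4: 20 + 4 + 3 = 27
  host 5: 17 + 9 = 26
This matches the lower bound, so 5 is optimal.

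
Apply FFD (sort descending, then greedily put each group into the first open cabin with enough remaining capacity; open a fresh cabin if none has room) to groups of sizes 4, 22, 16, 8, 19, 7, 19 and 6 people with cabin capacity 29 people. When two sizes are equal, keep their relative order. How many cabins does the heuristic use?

Sorted descending: 22, 19, 19, 16, 8, 7, 6, 4.
  22 → cabin 1 (new)  [load 22/29]
  19 → cabin 2 (new)  [load 19/29]
  19 → cabin 3 (new)  [load 19/29]
  16 → cabin 4 (new)  [load 16/29]
  8 → cabin 2  [load 27/29]
  7 → cabin 1  [load 29/29]
  6 → cabin 3  [load 25/29]
  4 → cabin 3  [load 29/29]
4 cabins opened.

4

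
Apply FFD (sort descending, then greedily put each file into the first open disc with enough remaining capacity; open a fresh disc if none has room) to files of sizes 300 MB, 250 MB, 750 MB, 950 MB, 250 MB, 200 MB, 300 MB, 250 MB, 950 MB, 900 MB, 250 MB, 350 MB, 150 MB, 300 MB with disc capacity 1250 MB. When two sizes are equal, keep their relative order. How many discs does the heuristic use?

5

Sorted descending: 950, 950, 900, 750, 350, 300, 300, 300, 250, 250, 250, 250, 200, 150.
  950 → disc 1 (new)  [load 950/1250]
  950 → disc 2 (new)  [load 950/1250]
  900 → disc 3 (new)  [load 900/1250]
  750 → disc 4 (new)  [load 750/1250]
  350 → disc 3  [load 1250/1250]
  300 → disc 1  [load 1250/1250]
  300 → disc 2  [load 1250/1250]
  300 → disc 4  [load 1050/1250]
  250 → disc 5 (new)  [load 250/1250]
  250 → disc 5  [load 500/1250]
  250 → disc 5  [load 750/1250]
  250 → disc 5  [load 1000/1250]
  200 → disc 4  [load 1250/1250]
  150 → disc 5  [load 1150/1250]
5 discs opened.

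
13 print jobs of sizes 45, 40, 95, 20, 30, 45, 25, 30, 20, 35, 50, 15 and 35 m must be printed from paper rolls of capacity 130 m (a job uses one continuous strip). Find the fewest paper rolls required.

4

Total = 95 + 50 + 45 + 45 + 40 + 35 + 35 + 30 + 30 + 25 + 20 + 20 + 15 = 485 m.
Lower bound: ⌈485/130⌉ = 4 paper rolls.
A packing using 4 paper rolls:
  roll 1: 95 + 35 = 130
  roll 2: 50 + 45 + 35 = 130
  roll 3: 45 + 40 + 30 + 15 = 130
  roll 4: 30 + 25 + 20 + 20 = 95
This matches the lower bound, so 4 is optimal.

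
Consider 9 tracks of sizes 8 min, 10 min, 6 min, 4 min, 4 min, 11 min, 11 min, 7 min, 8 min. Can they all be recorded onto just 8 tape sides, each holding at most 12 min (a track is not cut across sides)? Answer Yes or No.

Yes

A valid assignment using 7 tape sides:
  side 1: 11 = 11
  side 2: 11 = 11
  side 3: 10 = 10
  side 4: 8 + 4 = 12
  side 5: 8 + 4 = 12
  side 6: 7 = 7
  side 7: 6 = 6
That uses only 7 ≤ 8, so 8 tape sides are enough.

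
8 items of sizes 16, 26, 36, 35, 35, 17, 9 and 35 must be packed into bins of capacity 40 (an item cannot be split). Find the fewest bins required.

6

Total = 36 + 35 + 35 + 35 + 26 + 17 + 16 + 9 = 209.
Lower bound: ⌈209/40⌉ = 6 bins.
A packing using 6 bins:
  bin 1: 36 = 36
  bin 2: 35 = 35
  bin 3: 35 = 35
  bin 4: 35 = 35
  bin 5: 26 + 9 = 35
  bin 6: 17 + 16 = 33
This matches the lower bound, so 6 is optimal.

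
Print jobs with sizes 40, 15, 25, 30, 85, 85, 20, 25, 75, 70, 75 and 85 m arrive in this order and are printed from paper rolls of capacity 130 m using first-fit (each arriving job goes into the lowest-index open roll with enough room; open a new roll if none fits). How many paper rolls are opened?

7

  40 → roll 1 (new)  [load 40/130]
  15 → roll 1  [load 55/130]
  25 → roll 1  [load 80/130]
  30 → roll 1  [load 110/130]
  85 → roll 2 (new)  [load 85/130]
  85 → roll 3 (new)  [load 85/130]
  20 → roll 1  [load 130/130]
  25 → roll 2  [load 110/130]
  75 → roll 4 (new)  [load 75/130]
  70 → roll 5 (new)  [load 70/130]
  75 → roll 6 (new)  [load 75/130]
  85 → roll 7 (new)  [load 85/130]
7 paper rolls opened.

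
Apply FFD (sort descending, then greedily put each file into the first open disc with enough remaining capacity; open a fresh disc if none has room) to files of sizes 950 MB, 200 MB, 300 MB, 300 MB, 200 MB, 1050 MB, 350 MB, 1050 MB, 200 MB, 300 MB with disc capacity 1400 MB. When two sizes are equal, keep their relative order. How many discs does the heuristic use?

Sorted descending: 1050, 1050, 950, 350, 300, 300, 300, 200, 200, 200.
  1050 → disc 1 (new)  [load 1050/1400]
  1050 → disc 2 (new)  [load 1050/1400]
  950 → disc 3 (new)  [load 950/1400]
  350 → disc 1  [load 1400/1400]
  300 → disc 2  [load 1350/1400]
  300 → disc 3  [load 1250/1400]
  300 → disc 4 (new)  [load 300/1400]
  200 → disc 4  [load 500/1400]
  200 → disc 4  [load 700/1400]
  200 → disc 4  [load 900/1400]
4 discs opened.

4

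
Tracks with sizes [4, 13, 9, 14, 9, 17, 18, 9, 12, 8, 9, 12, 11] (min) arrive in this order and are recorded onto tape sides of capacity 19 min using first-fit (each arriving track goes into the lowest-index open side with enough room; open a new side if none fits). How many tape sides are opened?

  4 → side 1 (new)  [load 4/19]
  13 → side 1  [load 17/19]
  9 → side 2 (new)  [load 9/19]
  14 → side 3 (new)  [load 14/19]
  9 → side 2  [load 18/19]
  17 → side 4 (new)  [load 17/19]
  18 → side 5 (new)  [load 18/19]
  9 → side 6 (new)  [load 9/19]
  12 → side 7 (new)  [load 12/19]
  8 → side 6  [load 17/19]
  9 → side 8 (new)  [load 9/19]
  12 → side 9 (new)  [load 12/19]
  11 → side 10 (new)  [load 11/19]
10 tape sides opened.

10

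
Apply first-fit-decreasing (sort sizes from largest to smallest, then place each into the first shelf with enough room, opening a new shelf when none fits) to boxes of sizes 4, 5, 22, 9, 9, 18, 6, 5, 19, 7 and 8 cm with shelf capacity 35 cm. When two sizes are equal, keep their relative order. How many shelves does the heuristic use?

Sorted descending: 22, 19, 18, 9, 9, 8, 7, 6, 5, 5, 4.
  22 → shelf 1 (new)  [load 22/35]
  19 → shelf 2 (new)  [load 19/35]
  18 → shelf 3 (new)  [load 18/35]
  9 → shelf 1  [load 31/35]
  9 → shelf 2  [load 28/35]
  8 → shelf 3  [load 26/35]
  7 → shelf 2  [load 35/35]
  6 → shelf 3  [load 32/35]
  5 → shelf 4 (new)  [load 5/35]
  5 → shelf 4  [load 10/35]
  4 → shelf 1  [load 35/35]
4 shelves opened.

4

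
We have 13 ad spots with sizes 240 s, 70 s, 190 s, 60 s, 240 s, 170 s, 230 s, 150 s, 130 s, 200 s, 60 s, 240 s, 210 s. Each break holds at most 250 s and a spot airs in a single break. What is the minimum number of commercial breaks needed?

Total = 240 + 240 + 240 + 230 + 210 + 200 + 190 + 170 + 150 + 130 + 70 + 60 + 60 = 2190 s.
Lower bound: ⌈2190/250⌉ = 9 commercial breaks.
Also, 10 ad spots each exceed 125 s, and no two of those can share a break, so at least 10 commercial breaks are needed.
A packing using 10 commercial breaks:
  break 1: 240 = 240
  break 2: 240 = 240
  break 3: 240 = 240
  break 4: 230 = 230
  break 5: 210 = 210
  break 6: 200 = 200
  break 7: 190 + 60 = 250
  break 8: 170 + 70 = 240
  break 9: 150 + 60 = 210
  break 10: 130 = 130
This matches the lower bound, so 10 is optimal.

10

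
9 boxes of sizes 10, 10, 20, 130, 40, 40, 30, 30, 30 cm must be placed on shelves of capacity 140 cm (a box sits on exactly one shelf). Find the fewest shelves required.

3

Total = 130 + 40 + 40 + 30 + 30 + 30 + 20 + 10 + 10 = 340 cm.
Lower bound: ⌈340/140⌉ = 3 shelves.
A packing using 3 shelves:
  shelf 1: 130 + 10 = 140
  shelf 2: 40 + 40 + 30 + 30 = 140
  shelf 3: 30 + 20 + 10 = 60
This matches the lower bound, so 3 is optimal.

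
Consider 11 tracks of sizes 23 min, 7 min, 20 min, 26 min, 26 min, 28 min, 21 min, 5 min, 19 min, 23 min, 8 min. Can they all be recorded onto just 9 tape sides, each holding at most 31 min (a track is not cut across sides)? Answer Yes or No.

A valid assignment using 8 tape sides:
  side 1: 28 = 28
  side 2: 26 + 5 = 31
  side 3: 26 = 26
  side 4: 23 + 8 = 31
  side 5: 23 + 7 = 30
  side 6: 21 = 21
  side 7: 20 = 20
  side 8: 19 = 19
That uses only 8 ≤ 9, so 9 tape sides are enough.

Yes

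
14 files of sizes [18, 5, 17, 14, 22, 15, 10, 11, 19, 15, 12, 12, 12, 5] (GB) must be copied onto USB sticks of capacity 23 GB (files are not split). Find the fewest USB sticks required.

10

Total = 22 + 19 + 18 + 17 + 15 + 15 + 14 + 12 + 12 + 12 + 11 + 10 + 5 + 5 = 187 GB.
Lower bound: ⌈187/23⌉ = 9 USB sticks.
Also, 10 files each exceed 23/2 GB, and no two of those can share a USB stick, so at least 10 USB sticks are needed.
A packing using 10 USB sticks:
  USB stick 1: 22 = 22
  USB stick 2: 19 = 19
  USB stick 3: 18 + 5 = 23
  USB stick 4: 17 + 5 = 22
  USB stick 5: 15 = 15
  USB stick 6: 15 = 15
  USB stick 7: 14 = 14
  USB stick 8: 12 + 11 = 23
  USB stick 9: 12 + 10 = 22
  USB stick 10: 12 = 12
This matches the lower bound, so 10 is optimal.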